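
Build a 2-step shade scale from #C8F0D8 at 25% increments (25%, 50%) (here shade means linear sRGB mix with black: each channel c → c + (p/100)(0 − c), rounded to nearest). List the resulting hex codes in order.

#96B4A2, #64786C

#C8F0D8 is rgb(200, 240, 216).
25%: (200 − 50 = 150→150, 240 − 60 = 180→180, 216 − 54 = 162→162) → #96B4A2
50%: (200 − 100 = 100→100, 240 − 120 = 120→120, 216 − 108 = 108→108) → #64786C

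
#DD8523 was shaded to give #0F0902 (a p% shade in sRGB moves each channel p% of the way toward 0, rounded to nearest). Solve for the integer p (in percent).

93%

#DD8523 is rgb(221, 133, 35); #0F0902 is rgb(15, 9, 2).
On the R channel (widest range): 15 ≈ 221 + (p/100)(0 − 221), so p ≈ 100×(15 − 221)/(0 − 221) = -20600/-221 = 93.21.
p = 93 reproduces all three channels after rounding.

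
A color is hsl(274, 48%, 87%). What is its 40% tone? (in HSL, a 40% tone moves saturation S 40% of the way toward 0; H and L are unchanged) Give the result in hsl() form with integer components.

hsl(274, 29%, 87%)

S moves 40% from 48 toward 0: 48 − 19.2 = 28.8 → 29.
H and L are unchanged.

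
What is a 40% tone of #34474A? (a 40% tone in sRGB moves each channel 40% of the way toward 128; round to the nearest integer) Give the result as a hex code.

#34474A is rgb(52, 71, 74).
Lerp each channel 40% toward 128:
  R: 52 + 30.4 = 82.4 → 82
  G: 71 + 0.4×(128−71) = 71 + 22.8 = 93.8 → 94
  B: 74 + 21.6 = 95.6 → 96
rgb(82, 94, 96) = #525E60.

#525E60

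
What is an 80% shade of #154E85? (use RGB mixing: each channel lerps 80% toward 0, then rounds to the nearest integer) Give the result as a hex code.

#04101B

#154E85 is rgb(21, 78, 133).
An 80% shade moves each channel 80% toward 0:
  R: 21 + 0.8×(0−21) = 21 − 16.8 = 4.2 → 4
  G: 78 + 0.8×(0−78) = 78 − 62.4 = 15.6 → 16
  B: 133 + 0.8×(0−133) = 133 − 106.4 = 26.6 → 27
rgb(4, 16, 27) = #04101B.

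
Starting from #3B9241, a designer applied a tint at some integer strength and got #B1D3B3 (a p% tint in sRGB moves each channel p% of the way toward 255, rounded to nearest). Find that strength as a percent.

60%

#3B9241 is rgb(59, 146, 65); #B1D3B3 is rgb(177, 211, 179).
On the R channel (widest range): 177 ≈ 59 + (p/100)(255 − 59), so p ≈ 100×(177 − 59)/(255 − 59) = 11800/196 = 60.20.
p = 60 reproduces all three channels after rounding.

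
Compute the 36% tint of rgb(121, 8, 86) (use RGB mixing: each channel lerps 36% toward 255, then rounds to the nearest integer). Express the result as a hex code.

Per channel, c → c + 0.36(255 − c):
  R: 121 + 48.24 = 169.24 → 169
  G: 8 + 0.36×(255−8) = 8 + 88.92 = 96.92 → 97
  B: 86 + 0.36×(255−86) = 86 + 60.84 = 146.84 → 147
rgb(169, 97, 147) = #a96193.

#a96193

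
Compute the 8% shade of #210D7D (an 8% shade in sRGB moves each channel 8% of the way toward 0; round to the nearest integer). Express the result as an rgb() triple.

rgb(30, 12, 115)

#210D7D is rgb(33, 13, 125).
Per channel, c → c + 0.08(0 − c):
  R: 33 + 0.08×(0−33) = 33 − 2.64 = 30.36 → 30
  G: 13 + 0.08×(0−13) = 13 − 1.04 = 11.96 → 12
  B: 125 − 10 = 115 → 115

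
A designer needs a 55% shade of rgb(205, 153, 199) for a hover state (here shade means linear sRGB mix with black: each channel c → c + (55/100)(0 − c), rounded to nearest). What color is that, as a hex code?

#5c455a

Per channel, c → c + 0.55(0 − c):
  R: 205 + 0.55×(0−205) = 205 − 112.75 = 92.25 → 92
  G: 153 + 0.55×(0−153) = 153 − 84.15 = 68.85 → 69
  B: 199 + 0.55×(0−199) = 199 − 109.45 = 89.55 → 90
rgb(92, 69, 90) = #5c455a.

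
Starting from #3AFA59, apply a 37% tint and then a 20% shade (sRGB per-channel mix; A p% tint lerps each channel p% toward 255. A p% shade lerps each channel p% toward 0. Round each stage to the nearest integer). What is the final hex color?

#3AFA59 is rgb(58, 250, 89).
Per channel, c → c + 0.37(255 − c):
  R: 58 + 0.37×(255−58) = 58 + 72.89 = 130.89 → 131
  G: 250 + 0.37×(255−250) = 250 + 1.85 = 251.85 → 252
  B: 89 + 0.37×(255−89) = 89 + 61.42 = 150.42 → 150
After the tint: rgb(131, 252, 150) = #83FC96.
Per channel, c → c + 0.2(0 − c):
  R: 131 − 26.2 = 104.8 → 105
  G: 252 − 50.4 = 201.6 → 202
  B: 150 − 30 = 120 → 120
rgb(105, 202, 120) = #69CA78.

#69CA78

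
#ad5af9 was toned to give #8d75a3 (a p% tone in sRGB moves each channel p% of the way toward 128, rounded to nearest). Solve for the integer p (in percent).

#ad5af9 is rgb(173, 90, 249); #8d75a3 is rgb(141, 117, 163).
On the B channel (widest range): 163 ≈ 249 + (p/100)(128 − 249), so p ≈ 100×(163 − 249)/(128 − 249) = -8600/-121 = 71.07.
p = 71 reproduces all three channels after rounding.

71%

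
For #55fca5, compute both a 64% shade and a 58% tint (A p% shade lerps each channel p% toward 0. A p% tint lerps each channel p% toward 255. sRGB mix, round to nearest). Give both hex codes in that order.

#55fca5 is rgb(85, 252, 165).
64% shade:
  R: 85 − 54.4 = 30.6 → 31
  G: 252 − 161.28 = 90.72 → 91
  B: 165 + 0.64×(0−165) = 165 − 105.6 = 59.4 → 59
  → #1f5b3b
58% tint:
  R: 85 + 0.58×(255−85) = 85 + 98.6 = 183.6 → 184
  G: 252 + 0.58×(255−252) = 252 + 1.74 = 253.74 → 254
  B: 165 + 0.58×(255−165) = 165 + 52.2 = 217.2 → 217
  → #b8fed9

#1f5b3b, #b8fed9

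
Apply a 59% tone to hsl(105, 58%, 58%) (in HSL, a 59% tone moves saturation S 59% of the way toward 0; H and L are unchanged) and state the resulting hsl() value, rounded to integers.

hsl(105, 24%, 58%)

S moves 59% from 58 toward 0: 58 − 34.22 = 23.78 → 24.
H and L are unchanged.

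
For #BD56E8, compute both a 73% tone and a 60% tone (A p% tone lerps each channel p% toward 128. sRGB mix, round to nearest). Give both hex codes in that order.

#90759C, #986FAA

#BD56E8 is rgb(189, 86, 232).
73% tone:
  R: 189 − 44.53 = 144.47 → 144
  G: 86 + 0.73×(128−86) = 86 + 30.66 = 116.66 → 117
  B: 232 − 75.92 = 156.08 → 156
  → #90759C
60% tone:
  R: 189 − 36.6 = 152.4 → 152
  G: 86 + 0.6×(128−86) = 86 + 25.2 = 111.2 → 111
  B: 232 + 0.6×(128−232) = 232 − 62.4 = 169.6 → 170
  → #986FAA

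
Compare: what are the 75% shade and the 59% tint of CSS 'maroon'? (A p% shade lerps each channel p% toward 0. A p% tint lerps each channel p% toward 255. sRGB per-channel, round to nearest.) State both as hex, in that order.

#200000, #cb9696

CSS maroon is rgb(128, 0, 0).
75% shade:
  R: 128 − 96 = 32 → 32
  G: 0 + 0.75×(0−0) = 0 + 0 = 0 → 0
  B: 0 + 0.75×(0−0) = 0 + 0 = 0 → 0
  → #200000
59% tint:
  R: 128 + 0.59×(255−128) = 128 + 74.93 = 202.93 → 203
  G: 0 + 0.59×(255−0) = 0 + 150.45 = 150.45 → 150
  B: 0 + 0.59×(255−0) = 0 + 150.45 = 150.45 → 150
  → #cb9696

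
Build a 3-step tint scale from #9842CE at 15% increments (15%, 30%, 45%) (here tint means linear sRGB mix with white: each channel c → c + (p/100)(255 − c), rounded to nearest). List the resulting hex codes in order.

#9842CE is rgb(152, 66, 206).
15%: (152 + 15.45 = 167.45→167, 66 + 28.35 = 94.35→94, 206 + 7.35 = 213.35→213) → #A75ED5
30%: (152 + 30.9 = 182.9→183, 66 + 56.7 = 122.7→123, 206 + 14.7 = 220.7→221) → #B77BDD
45%: (152 + 46.35 = 198.35→198, 66 + 85.05 = 151.05→151, 206 + 22.05 = 228.05→228) → #C697E4

#A75ED5, #B77BDD, #C697E4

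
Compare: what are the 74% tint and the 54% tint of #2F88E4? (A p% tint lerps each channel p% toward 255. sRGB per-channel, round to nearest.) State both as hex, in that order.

#2F88E4 is rgb(47, 136, 228).
74% tint:
  R: 47 + 153.92 = 200.92 → 201
  G: 136 + 0.74×(255−136) = 136 + 88.06 = 224.06 → 224
  B: 228 + 0.74×(255−228) = 228 + 19.98 = 247.98 → 248
  → #C9E0F8
54% tint:
  R: 47 + 0.54×(255−47) = 47 + 112.32 = 159.32 → 159
  G: 136 + 0.54×(255−136) = 136 + 64.26 = 200.26 → 200
  B: 228 + 0.54×(255−228) = 228 + 14.58 = 242.58 → 243
  → #9FC8F3

#C9E0F8, #9FC8F3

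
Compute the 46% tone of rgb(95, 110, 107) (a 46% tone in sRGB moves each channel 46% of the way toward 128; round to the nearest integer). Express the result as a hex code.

Per channel, c → c + 0.46(128 − c):
  R: 95 + 0.46×(128−95) = 95 + 15.18 = 110.18 → 110
  G: 110 + 8.28 = 118.28 → 118
  B: 107 + 0.46×(128−107) = 107 + 9.66 = 116.66 → 117
rgb(110, 118, 117) = #6E7675.

#6E7675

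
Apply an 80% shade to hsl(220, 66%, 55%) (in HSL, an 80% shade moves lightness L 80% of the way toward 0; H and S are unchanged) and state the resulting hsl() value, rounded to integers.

L moves 80% from 55 toward 0: 55 − 44 = 11 → 11.
H and S are unchanged.

hsl(220, 66%, 11%)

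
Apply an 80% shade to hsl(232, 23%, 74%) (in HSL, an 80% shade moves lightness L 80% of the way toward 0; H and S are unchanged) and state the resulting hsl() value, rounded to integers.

L moves 80% from 74 toward 0: 74 − 59.2 = 14.8 → 15.
H and S are unchanged.

hsl(232, 23%, 15%)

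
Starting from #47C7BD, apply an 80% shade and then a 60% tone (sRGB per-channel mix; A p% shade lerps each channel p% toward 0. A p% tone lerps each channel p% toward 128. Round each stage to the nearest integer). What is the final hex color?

#525D5C

#47C7BD is rgb(71, 199, 189).
Per channel, c → c + 0.8(0 − c):
  R: 71 + 0.8×(0−71) = 71 − 56.8 = 14.2 → 14
  G: 199 − 159.2 = 39.8 → 40
  B: 189 + 0.8×(0−189) = 189 − 151.2 = 37.8 → 38
After the shade: rgb(14, 40, 38) = #0E2826.
A 60% tone moves each channel 60% toward 128:
  R: 14 + 68.4 = 82.4 → 82
  G: 40 + 52.8 = 92.8 → 93
  B: 38 + 54 = 92 → 92
rgb(82, 93, 92) = #525D5C.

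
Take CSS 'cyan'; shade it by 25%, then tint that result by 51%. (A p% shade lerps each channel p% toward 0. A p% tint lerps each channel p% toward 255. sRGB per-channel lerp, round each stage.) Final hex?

#82E0E0

CSS cyan is rgb(0, 255, 255).
Per channel, c → c + 0.25(0 − c):
  R: 0 + 0.25×(0−0) = 0 + 0 = 0 → 0
  G: 255 + 0.25×(0−255) = 255 − 63.75 = 191.25 → 191
  B: 255 − 63.75 = 191.25 → 191
After the shade: rgb(0, 191, 191) = #00BFBF.
Lerp each channel 51% toward 255:
  R: 0 + 0.51×(255−0) = 0 + 130.05 = 130.05 → 130
  G: 191 + 0.51×(255−191) = 191 + 32.64 = 223.64 → 224
  B: 191 + 0.51×(255−191) = 191 + 32.64 = 223.64 → 224
rgb(130, 224, 224) = #82E0E0.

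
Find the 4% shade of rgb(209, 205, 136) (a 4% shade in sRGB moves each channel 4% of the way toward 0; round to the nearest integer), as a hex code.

A 4% shade moves each channel 4% toward 0:
  R: 209 + 0.04×(0−209) = 209 − 8.36 = 200.64 → 201
  G: 205 + 0.04×(0−205) = 205 − 8.2 = 196.8 → 197
  B: 136 + 0.04×(0−136) = 136 − 5.44 = 130.56 → 131
rgb(201, 197, 131) = #C9C583.

#C9C583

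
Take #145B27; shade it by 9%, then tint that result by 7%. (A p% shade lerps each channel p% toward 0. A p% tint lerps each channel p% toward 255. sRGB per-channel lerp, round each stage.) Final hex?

#235F32

#145B27 is rgb(20, 91, 39).
A 9% shade moves each channel 9% toward 0:
  R: 20 + 0.09×(0−20) = 20 − 1.8 = 18.2 → 18
  G: 91 − 8.19 = 82.81 → 83
  B: 39 + 0.09×(0−39) = 39 − 3.51 = 35.49 → 35
After the shade: rgb(18, 83, 35) = #125323.
Per channel, c → c + 0.07(255 − c):
  R: 18 + 0.07×(255−18) = 18 + 16.59 = 34.59 → 35
  G: 83 + 0.07×(255−83) = 83 + 12.04 = 95.04 → 95
  B: 35 + 15.4 = 50.4 → 50
rgb(35, 95, 50) = #235F32.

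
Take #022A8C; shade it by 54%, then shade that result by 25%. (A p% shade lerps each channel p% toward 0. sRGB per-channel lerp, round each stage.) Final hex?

#010E30

#022A8C is rgb(2, 42, 140).
Per channel, c → c + 0.54(0 − c):
  R: 2 − 1.08 = 0.92 → 1
  G: 42 + 0.54×(0−42) = 42 − 22.68 = 19.32 → 19
  B: 140 + 0.54×(0−140) = 140 − 75.6 = 64.4 → 64
After the shade: rgb(1, 19, 64) = #011340.
A 25% shade moves each channel 25% toward 0:
  R: 1 − 0.25 = 0.75 → 1
  G: 19 + 0.25×(0−19) = 19 − 4.75 = 14.25 → 14
  B: 64 + 0.25×(0−64) = 64 − 16 = 48 → 48
rgb(1, 14, 48) = #010E30.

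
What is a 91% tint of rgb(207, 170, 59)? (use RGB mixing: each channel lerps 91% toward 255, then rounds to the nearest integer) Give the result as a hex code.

Lerp each channel 91% toward 255:
  R: 207 + 43.68 = 250.68 → 251
  G: 170 + 0.91×(255−170) = 170 + 77.35 = 247.35 → 247
  B: 59 + 0.91×(255−59) = 59 + 178.36 = 237.36 → 237
rgb(251, 247, 237) = #FBF7ED.

#FBF7ED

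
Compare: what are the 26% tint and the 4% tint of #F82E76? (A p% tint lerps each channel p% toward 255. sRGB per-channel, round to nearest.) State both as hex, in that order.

#FA649A, #F8367B

#F82E76 is rgb(248, 46, 118).
26% tint:
  R: 248 + 1.82 = 249.82 → 250
  G: 46 + 0.26×(255−46) = 46 + 54.34 = 100.34 → 100
  B: 118 + 0.26×(255−118) = 118 + 35.62 = 153.62 → 154
  → #FA649A
4% tint:
  R: 248 + 0.04×(255−248) = 248 + 0.28 = 248.28 → 248
  G: 46 + 8.36 = 54.36 → 54
  B: 118 + 5.48 = 123.48 → 123
  → #F8367B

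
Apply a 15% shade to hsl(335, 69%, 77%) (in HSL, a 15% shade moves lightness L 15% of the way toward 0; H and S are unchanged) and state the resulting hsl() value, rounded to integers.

L moves 15% from 77 toward 0: 77 − 11.55 = 65.45 → 65.
H and S are unchanged.

hsl(335, 69%, 65%)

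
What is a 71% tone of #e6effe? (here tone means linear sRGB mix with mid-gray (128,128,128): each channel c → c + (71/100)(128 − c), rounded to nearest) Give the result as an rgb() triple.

#e6effe is rgb(230, 239, 254).
A 71% tone moves each channel 71% toward 128:
  R: 230 − 72.42 = 157.58 → 158
  G: 239 + 0.71×(128−239) = 239 − 78.81 = 160.19 → 160
  B: 254 + 0.71×(128−254) = 254 − 89.46 = 164.54 → 165

rgb(158, 160, 165)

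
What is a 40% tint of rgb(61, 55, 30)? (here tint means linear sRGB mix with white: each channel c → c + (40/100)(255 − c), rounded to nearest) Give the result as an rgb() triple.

Lerp each channel 40% toward 255:
  R: 61 + 0.4×(255−61) = 61 + 77.6 = 138.6 → 139
  G: 55 + 80 = 135 → 135
  B: 30 + 90 = 120 → 120

rgb(139, 135, 120)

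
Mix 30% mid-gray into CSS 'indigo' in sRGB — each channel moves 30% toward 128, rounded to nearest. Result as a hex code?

CSS indigo is rgb(75, 0, 130).
Per channel, c → c + 0.3(128 − c):
  R: 75 + 0.3×(128−75) = 75 + 15.9 = 90.9 → 91
  G: 0 + 0.3×(128−0) = 0 + 38.4 = 38.4 → 38
  B: 130 − 0.6 = 129.4 → 129
rgb(91, 38, 129) = #5b2681.

#5b2681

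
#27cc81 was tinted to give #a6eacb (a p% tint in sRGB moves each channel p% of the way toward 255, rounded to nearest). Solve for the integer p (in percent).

59%

#27cc81 is rgb(39, 204, 129); #a6eacb is rgb(166, 234, 203).
On the R channel (widest range): 166 ≈ 39 + (p/100)(255 − 39), so p ≈ 100×(166 − 39)/(255 − 39) = 12700/216 = 58.80.
p = 59 reproduces all three channels after rounding.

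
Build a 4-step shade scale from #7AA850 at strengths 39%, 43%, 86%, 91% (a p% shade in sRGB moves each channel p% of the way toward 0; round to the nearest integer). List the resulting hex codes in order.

#7AA850 is rgb(122, 168, 80).
39%: (122 − 47.58 = 74.42→74, 168 − 65.52 = 102.48→102, 80 − 31.2 = 48.8→49) → #4A6631
43%: (122 − 52.46 = 69.54→70, 168 − 72.24 = 95.76→96, 80 − 34.4 = 45.6→46) → #46602E
86%: (122 − 104.92 = 17.08→17, 168 − 144.48 = 23.52→24, 80 − 68.8 = 11.2→11) → #11180B
91%: (122 − 111.02 = 10.98→11, 168 − 152.88 = 15.12→15, 80 − 72.8 = 7.2→7) → #0B0F07

#4A6631, #46602E, #11180B, #0B0F07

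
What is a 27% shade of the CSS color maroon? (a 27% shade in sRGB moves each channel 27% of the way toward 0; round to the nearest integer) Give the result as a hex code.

#5D0000

CSS maroon is rgb(128, 0, 0).
Per channel, c → c + 0.27(0 − c):
  R: 128 − 34.56 = 93.44 → 93
  G: 0 + 0.27×(0−0) = 0 + 0 = 0 → 0
  B: 0 + 0.27×(0−0) = 0 + 0 = 0 → 0
rgb(93, 0, 0) = #5D0000.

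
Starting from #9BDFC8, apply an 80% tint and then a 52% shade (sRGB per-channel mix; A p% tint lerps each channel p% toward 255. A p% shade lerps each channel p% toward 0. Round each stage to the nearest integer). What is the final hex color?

#9BDFC8 is rgb(155, 223, 200).
Per channel, c → c + 0.8(255 − c):
  R: 155 + 0.8×(255−155) = 155 + 80 = 235 → 235
  G: 223 + 25.6 = 248.6 → 249
  B: 200 + 0.8×(255−200) = 200 + 44 = 244 → 244
After the tint: rgb(235, 249, 244) = #EBF9F4.
A 52% shade moves each channel 52% toward 0:
  R: 235 + 0.52×(0−235) = 235 − 122.2 = 112.8 → 113
  G: 249 + 0.52×(0−249) = 249 − 129.48 = 119.52 → 120
  B: 244 + 0.52×(0−244) = 244 − 126.88 = 117.12 → 117
rgb(113, 120, 117) = #717875.

#717875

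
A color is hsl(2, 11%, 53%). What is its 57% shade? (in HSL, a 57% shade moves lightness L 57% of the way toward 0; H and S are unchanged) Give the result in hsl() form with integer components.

hsl(2, 11%, 23%)

L moves 57% from 53 toward 0: 53 − 30.21 = 22.79 → 23.
H and S are unchanged.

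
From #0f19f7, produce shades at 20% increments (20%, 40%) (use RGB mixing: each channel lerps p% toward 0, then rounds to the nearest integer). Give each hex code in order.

#0c14c6, #090f94

#0f19f7 is rgb(15, 25, 247).
20%: (15 − 3 = 12→12, 25 − 5 = 20→20, 247 − 49.4 = 197.6→198) → #0c14c6
40%: (15 − 6 = 9→9, 25 − 10 = 15→15, 247 − 98.8 = 148.2→148) → #090f94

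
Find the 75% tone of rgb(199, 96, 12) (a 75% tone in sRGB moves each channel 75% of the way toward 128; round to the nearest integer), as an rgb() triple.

Per channel, c → c + 0.75(128 − c):
  R: 199 − 53.25 = 145.75 → 146
  G: 96 + 0.75×(128−96) = 96 + 24 = 120 → 120
  B: 12 + 87 = 99 → 99

rgb(146, 120, 99)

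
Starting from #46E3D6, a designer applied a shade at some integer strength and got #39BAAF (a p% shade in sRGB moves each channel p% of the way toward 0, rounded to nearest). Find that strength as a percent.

#46E3D6 is rgb(70, 227, 214); #39BAAF is rgb(57, 186, 175).
On the G channel (widest range): 186 ≈ 227 + (p/100)(0 − 227), so p ≈ 100×(186 − 227)/(0 − 227) = -4100/-227 = 18.06.
p = 18 reproduces all three channels after rounding.

18%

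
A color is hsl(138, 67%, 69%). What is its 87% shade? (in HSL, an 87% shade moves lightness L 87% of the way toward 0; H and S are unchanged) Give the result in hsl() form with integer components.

hsl(138, 67%, 9%)

L moves 87% from 69 toward 0: 69 − 60.03 = 8.97 → 9.
H and S are unchanged.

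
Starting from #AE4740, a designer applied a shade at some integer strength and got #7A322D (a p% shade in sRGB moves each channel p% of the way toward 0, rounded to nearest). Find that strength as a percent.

30%

#AE4740 is rgb(174, 71, 64); #7A322D is rgb(122, 50, 45).
On the R channel (widest range): 122 ≈ 174 + (p/100)(0 − 174), so p ≈ 100×(122 − 174)/(0 − 174) = -5200/-174 = 29.89.
p = 30 reproduces all three channels after rounding.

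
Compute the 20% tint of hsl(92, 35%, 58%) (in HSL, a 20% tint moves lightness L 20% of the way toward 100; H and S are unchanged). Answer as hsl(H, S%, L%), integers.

hsl(92, 35%, 66%)

L moves 20% from 58 toward 100: 58 + 8.4 = 66.4 → 66.
H and S are unchanged.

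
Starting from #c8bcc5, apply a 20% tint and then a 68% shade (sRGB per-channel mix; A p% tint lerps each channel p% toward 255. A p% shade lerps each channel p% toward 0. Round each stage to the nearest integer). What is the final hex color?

#c8bcc5 is rgb(200, 188, 197).
Lerp each channel 20% toward 255:
  R: 200 + 0.2×(255−200) = 200 + 11 = 211 → 211
  G: 188 + 0.2×(255−188) = 188 + 13.4 = 201.4 → 201
  B: 197 + 11.6 = 208.6 → 209
After the tint: rgb(211, 201, 209) = #d3c9d1.
A 68% shade moves each channel 68% toward 0:
  R: 211 − 143.48 = 67.52 → 68
  G: 201 + 0.68×(0−201) = 201 − 136.68 = 64.32 → 64
  B: 209 − 142.12 = 66.88 → 67
rgb(68, 64, 67) = #444043.

#444043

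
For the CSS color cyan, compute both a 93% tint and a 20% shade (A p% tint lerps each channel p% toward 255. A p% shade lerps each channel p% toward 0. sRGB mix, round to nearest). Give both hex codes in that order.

CSS cyan is rgb(0, 255, 255).
93% tint:
  R: 0 + 0.93×(255−0) = 0 + 237.15 = 237.15 → 237
  G: 255 + 0 = 255 → 255
  B: 255 + 0.93×(255−255) = 255 + 0 = 255 → 255
  → #edffff
20% shade:
  R: 0 + 0 = 0 → 0
  G: 255 − 51 = 204 → 204
  B: 255 + 0.2×(0−255) = 255 − 51 = 204 → 204
  → #00cccc

#edffff, #00cccc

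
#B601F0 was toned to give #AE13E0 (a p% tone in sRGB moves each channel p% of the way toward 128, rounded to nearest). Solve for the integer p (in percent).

#B601F0 is rgb(182, 1, 240); #AE13E0 is rgb(174, 19, 224).
On the G channel (widest range): 19 ≈ 1 + (p/100)(128 − 1), so p ≈ 100×(19 − 1)/(128 − 1) = 1800/127 = 14.17.
p = 14 reproduces all three channels after rounding.

14%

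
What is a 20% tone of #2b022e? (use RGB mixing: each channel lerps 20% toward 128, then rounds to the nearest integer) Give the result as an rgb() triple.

#2b022e is rgb(43, 2, 46).
Per channel, c → c + 0.2(128 − c):
  R: 43 + 0.2×(128−43) = 43 + 17 = 60 → 60
  G: 2 + 25.2 = 27.2 → 27
  B: 46 + 0.2×(128−46) = 46 + 16.4 = 62.4 → 62

rgb(60, 27, 62)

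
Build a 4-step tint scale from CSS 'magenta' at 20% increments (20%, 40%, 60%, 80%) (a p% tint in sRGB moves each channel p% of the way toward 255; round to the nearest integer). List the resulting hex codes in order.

CSS magenta is rgb(255, 0, 255).
20%: (255→255, 0 + 51 = 51→51, 255→255) → #ff33ff
40%: (255→255, 0 + 102 = 102→102, 255→255) → #ff66ff
60%: (255→255, 0 + 153 = 153→153, 255→255) → #ff99ff
80%: (255→255, 0 + 204 = 204→204, 255→255) → #ffccff

#ff33ff, #ff66ff, #ff99ff, #ffccff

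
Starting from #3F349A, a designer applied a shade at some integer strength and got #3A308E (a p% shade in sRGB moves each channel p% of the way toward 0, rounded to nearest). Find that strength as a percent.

8%

#3F349A is rgb(63, 52, 154); #3A308E is rgb(58, 48, 142).
On the B channel (widest range): 142 ≈ 154 + (p/100)(0 − 154), so p ≈ 100×(142 − 154)/(0 − 154) = -1200/-154 = 7.79.
p = 8 reproduces all three channels after rounding.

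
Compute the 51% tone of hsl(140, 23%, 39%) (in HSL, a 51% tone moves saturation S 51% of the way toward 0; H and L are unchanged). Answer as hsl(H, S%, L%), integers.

hsl(140, 11%, 39%)

S moves 51% from 23 toward 0: 23 − 11.73 = 11.27 → 11.
H and L are unchanged.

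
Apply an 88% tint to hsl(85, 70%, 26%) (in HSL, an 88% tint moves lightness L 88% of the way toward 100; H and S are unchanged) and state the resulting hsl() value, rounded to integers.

hsl(85, 70%, 91%)

L moves 88% from 26 toward 100: 26 + 65.12 = 91.12 → 91.
H and S are unchanged.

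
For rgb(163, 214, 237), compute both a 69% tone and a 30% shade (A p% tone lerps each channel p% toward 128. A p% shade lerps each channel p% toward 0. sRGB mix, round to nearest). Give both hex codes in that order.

69% tone:
  R: 163 − 24.15 = 138.85 → 139
  G: 214 + 0.69×(128−214) = 214 − 59.34 = 154.66 → 155
  B: 237 + 0.69×(128−237) = 237 − 75.21 = 161.79 → 162
  → #8b9ba2
30% shade:
  R: 163 + 0.3×(0−163) = 163 − 48.9 = 114.1 → 114
  G: 214 − 64.2 = 149.8 → 150
  B: 237 − 71.1 = 165.9 → 166
  → #7296a6

#8b9ba2, #7296a6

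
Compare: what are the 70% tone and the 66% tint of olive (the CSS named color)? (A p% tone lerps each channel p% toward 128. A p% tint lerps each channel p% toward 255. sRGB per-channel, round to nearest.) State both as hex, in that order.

#80805A, #D4D4A8

CSS olive is rgb(128, 128, 0).
70% tone:
  R: 128 + 0.7×(128−128) = 128 + 0 = 128 → 128
  G: 128 + 0.7×(128−128) = 128 + 0 = 128 → 128
  B: 0 + 0.7×(128−0) = 0 + 89.6 = 89.6 → 90
  → #80805A
66% tint:
  R: 128 + 0.66×(255−128) = 128 + 83.82 = 211.82 → 212
  G: 128 + 0.66×(255−128) = 128 + 83.82 = 211.82 → 212
  B: 0 + 0.66×(255−0) = 0 + 168.3 = 168.3 → 168
  → #D4D4A8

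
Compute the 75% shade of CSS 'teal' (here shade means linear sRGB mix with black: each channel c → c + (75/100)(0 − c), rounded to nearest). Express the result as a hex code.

CSS teal is rgb(0, 128, 128).
Per channel, c → c + 0.75(0 − c):
  R: 0 + 0.75×(0−0) = 0 + 0 = 0 → 0
  G: 128 + 0.75×(0−128) = 128 − 96 = 32 → 32
  B: 128 − 96 = 32 → 32
rgb(0, 32, 32) = #002020.

#002020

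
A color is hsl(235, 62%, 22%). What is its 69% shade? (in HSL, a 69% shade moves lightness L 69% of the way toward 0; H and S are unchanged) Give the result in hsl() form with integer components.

hsl(235, 62%, 7%)

L moves 69% from 22 toward 0: 22 − 15.18 = 6.82 → 7.
H and S are unchanged.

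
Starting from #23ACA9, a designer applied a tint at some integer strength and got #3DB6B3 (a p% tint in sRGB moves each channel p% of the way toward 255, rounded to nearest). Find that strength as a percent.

12%

#23ACA9 is rgb(35, 172, 169); #3DB6B3 is rgb(61, 182, 179).
On the R channel (widest range): 61 ≈ 35 + (p/100)(255 − 35), so p ≈ 100×(61 − 35)/(255 − 35) = 2600/220 = 11.82.
p = 12 reproduces all three channels after rounding.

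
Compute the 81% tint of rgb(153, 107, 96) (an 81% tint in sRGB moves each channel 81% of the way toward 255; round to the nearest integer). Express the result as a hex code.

Per channel, c → c + 0.81(255 − c):
  R: 153 + 82.62 = 235.62 → 236
  G: 107 + 119.88 = 226.88 → 227
  B: 96 + 128.79 = 224.79 → 225
rgb(236, 227, 225) = #ECE3E1.

#ECE3E1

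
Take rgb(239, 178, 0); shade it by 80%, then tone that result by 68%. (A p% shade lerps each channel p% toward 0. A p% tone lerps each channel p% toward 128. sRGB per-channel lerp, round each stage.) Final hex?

#666357

An 80% shade moves each channel 80% toward 0:
  R: 239 + 0.8×(0−239) = 239 − 191.2 = 47.8 → 48
  G: 178 − 142.4 = 35.6 → 36
  B: 0 + 0.8×(0−0) = 0 + 0 = 0 → 0
After the shade: rgb(48, 36, 0) = #302400.
A 68% tone moves each channel 68% toward 128:
  R: 48 + 54.4 = 102.4 → 102
  G: 36 + 0.68×(128−36) = 36 + 62.56 = 98.56 → 99
  B: 0 + 0.68×(128−0) = 0 + 87.04 = 87.04 → 87
rgb(102, 99, 87) = #666357.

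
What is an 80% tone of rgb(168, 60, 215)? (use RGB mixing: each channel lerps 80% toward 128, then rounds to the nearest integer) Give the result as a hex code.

An 80% tone moves each channel 80% toward 128:
  R: 168 + 0.8×(128−168) = 168 − 32 = 136 → 136
  G: 60 + 0.8×(128−60) = 60 + 54.4 = 114.4 → 114
  B: 215 + 0.8×(128−215) = 215 − 69.6 = 145.4 → 145
rgb(136, 114, 145) = #887291.

#887291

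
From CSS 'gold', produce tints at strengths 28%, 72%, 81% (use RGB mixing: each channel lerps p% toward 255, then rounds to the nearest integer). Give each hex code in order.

CSS gold is rgb(255, 215, 0).
28%: (255→255, 215 + 11.2 = 226.2→226, 0 + 71.4 = 71.4→71) → #FFE247
72%: (255→255, 215 + 28.8 = 243.8→244, 0 + 183.6 = 183.6→184) → #FFF4B8
81%: (255→255, 215 + 32.4 = 247.4→247, 0 + 206.55 = 206.55→207) → #FFF7CF

#FFE247, #FFF4B8, #FFF7CF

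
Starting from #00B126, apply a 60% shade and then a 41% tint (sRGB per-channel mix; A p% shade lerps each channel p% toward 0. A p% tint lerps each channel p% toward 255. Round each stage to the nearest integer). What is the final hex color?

#699271

#00B126 is rgb(0, 177, 38).
Lerp each channel 60% toward 0:
  R: 0 + 0 = 0 → 0
  G: 177 − 106.2 = 70.8 → 71
  B: 38 + 0.6×(0−38) = 38 − 22.8 = 15.2 → 15
After the shade: rgb(0, 71, 15) = #00470F.
A 41% tint moves each channel 41% toward 255:
  R: 0 + 104.55 = 104.55 → 105
  G: 71 + 75.44 = 146.44 → 146
  B: 15 + 0.41×(255−15) = 15 + 98.4 = 113.4 → 113
rgb(105, 146, 113) = #699271.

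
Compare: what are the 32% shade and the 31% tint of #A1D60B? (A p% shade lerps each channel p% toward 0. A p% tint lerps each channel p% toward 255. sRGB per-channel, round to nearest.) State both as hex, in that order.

#A1D60B is rgb(161, 214, 11).
32% shade:
  R: 161 − 51.52 = 109.48 → 109
  G: 214 + 0.32×(0−214) = 214 − 68.48 = 145.52 → 146
  B: 11 − 3.52 = 7.48 → 7
  → #6D9207
31% tint:
  R: 161 + 0.31×(255−161) = 161 + 29.14 = 190.14 → 190
  G: 214 + 12.71 = 226.71 → 227
  B: 11 + 0.31×(255−11) = 11 + 75.64 = 86.64 → 87
  → #BEE357

#6D9207, #BEE357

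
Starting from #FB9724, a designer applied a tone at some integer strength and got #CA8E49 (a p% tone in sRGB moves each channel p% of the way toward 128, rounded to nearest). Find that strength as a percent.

40%

#FB9724 is rgb(251, 151, 36); #CA8E49 is rgb(202, 142, 73).
On the R channel (widest range): 202 ≈ 251 + (p/100)(128 − 251), so p ≈ 100×(202 − 251)/(128 − 251) = -4900/-123 = 39.84.
p = 40 reproduces all three channels after rounding.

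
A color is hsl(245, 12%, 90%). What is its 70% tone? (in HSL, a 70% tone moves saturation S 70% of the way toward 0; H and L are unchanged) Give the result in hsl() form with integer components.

S moves 70% from 12 toward 0: 12 − 8.4 = 3.6 → 4.
H and L are unchanged.

hsl(245, 4%, 90%)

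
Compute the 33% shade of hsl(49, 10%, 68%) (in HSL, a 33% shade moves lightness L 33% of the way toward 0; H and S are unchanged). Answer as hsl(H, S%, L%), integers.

L moves 33% from 68 toward 0: 68 − 22.44 = 45.56 → 46.
H and S are unchanged.

hsl(49, 10%, 46%)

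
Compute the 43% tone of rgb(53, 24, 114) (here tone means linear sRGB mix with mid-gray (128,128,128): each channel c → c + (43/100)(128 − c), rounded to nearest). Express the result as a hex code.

#554578

A 43% tone moves each channel 43% toward 128:
  R: 53 + 32.25 = 85.25 → 85
  G: 24 + 0.43×(128−24) = 24 + 44.72 = 68.72 → 69
  B: 114 + 0.43×(128−114) = 114 + 6.02 = 120.02 → 120
rgb(85, 69, 120) = #554578.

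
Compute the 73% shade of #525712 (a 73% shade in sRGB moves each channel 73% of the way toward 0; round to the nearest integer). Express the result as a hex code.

#161705

#525712 is rgb(82, 87, 18).
A 73% shade moves each channel 73% toward 0:
  R: 82 − 59.86 = 22.14 → 22
  G: 87 + 0.73×(0−87) = 87 − 63.51 = 23.49 → 23
  B: 18 + 0.73×(0−18) = 18 − 13.14 = 4.86 → 5
rgb(22, 23, 5) = #161705.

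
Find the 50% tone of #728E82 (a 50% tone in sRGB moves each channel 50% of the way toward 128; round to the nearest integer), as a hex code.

#798781

#728E82 is rgb(114, 142, 130).
Lerp each channel 50% toward 128:
  R: 114 + 7 = 121 → 121
  G: 142 + 0.5×(128−142) = 142 − 7 = 135 → 135
  B: 130 − 1 = 129 → 129
rgb(121, 135, 129) = #798781.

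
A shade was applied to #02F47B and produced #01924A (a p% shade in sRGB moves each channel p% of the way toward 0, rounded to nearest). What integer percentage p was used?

#02F47B is rgb(2, 244, 123); #01924A is rgb(1, 146, 74).
On the G channel (widest range): 146 ≈ 244 + (p/100)(0 − 244), so p ≈ 100×(146 − 244)/(0 − 244) = -9800/-244 = 40.16.
p = 40 reproduces all three channels after rounding.

40%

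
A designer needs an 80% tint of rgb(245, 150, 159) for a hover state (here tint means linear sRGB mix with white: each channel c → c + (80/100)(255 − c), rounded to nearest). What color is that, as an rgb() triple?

An 80% tint moves each channel 80% toward 255:
  R: 245 + 8 = 253 → 253
  G: 150 + 0.8×(255−150) = 150 + 84 = 234 → 234
  B: 159 + 0.8×(255−159) = 159 + 76.8 = 235.8 → 236

rgb(253, 234, 236)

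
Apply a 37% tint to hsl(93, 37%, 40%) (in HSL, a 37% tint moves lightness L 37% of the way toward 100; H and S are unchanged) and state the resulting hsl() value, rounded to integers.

hsl(93, 37%, 62%)

L moves 37% from 40 toward 100: 40 + 22.2 = 62.2 → 62.
H and S are unchanged.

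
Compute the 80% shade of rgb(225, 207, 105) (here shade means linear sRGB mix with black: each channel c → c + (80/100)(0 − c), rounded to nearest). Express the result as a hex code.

#2D2915

An 80% shade moves each channel 80% toward 0:
  R: 225 + 0.8×(0−225) = 225 − 180 = 45 → 45
  G: 207 + 0.8×(0−207) = 207 − 165.6 = 41.4 → 41
  B: 105 − 84 = 21 → 21
rgb(45, 41, 21) = #2D2915.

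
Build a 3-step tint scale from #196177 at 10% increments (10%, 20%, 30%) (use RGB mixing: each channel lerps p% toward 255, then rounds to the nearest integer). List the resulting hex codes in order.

#196177 is rgb(25, 97, 119).
10%: (25 + 23 = 48→48, 97 + 15.8 = 112.8→113, 119 + 13.6 = 132.6→133) → #307185
20%: (25 + 46 = 71→71, 97 + 31.6 = 128.6→129, 119 + 27.2 = 146.2→146) → #478192
30%: (25 + 69 = 94→94, 97 + 47.4 = 144.4→144, 119 + 40.8 = 159.8→160) → #5e90a0

#307185, #478192, #5e90a0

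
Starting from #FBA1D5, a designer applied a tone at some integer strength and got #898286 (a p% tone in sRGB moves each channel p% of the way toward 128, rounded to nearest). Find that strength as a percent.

93%

#FBA1D5 is rgb(251, 161, 213); #898286 is rgb(137, 130, 134).
On the R channel (widest range): 137 ≈ 251 + (p/100)(128 − 251), so p ≈ 100×(137 − 251)/(128 − 251) = -11400/-123 = 92.68.
p = 93 reproduces all three channels after rounding.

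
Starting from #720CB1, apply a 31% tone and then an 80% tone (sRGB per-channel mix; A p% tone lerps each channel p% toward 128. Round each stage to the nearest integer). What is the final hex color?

#720CB1 is rgb(114, 12, 177).
Per channel, c → c + 0.31(128 − c):
  R: 114 + 4.34 = 118.34 → 118
  G: 12 + 0.31×(128−12) = 12 + 35.96 = 47.96 → 48
  B: 177 + 0.31×(128−177) = 177 − 15.19 = 161.81 → 162
After the tone: rgb(118, 48, 162) = #7630A2.
An 80% tone moves each channel 80% toward 128:
  R: 118 + 0.8×(128−118) = 118 + 8 = 126 → 126
  G: 48 + 64 = 112 → 112
  B: 162 + 0.8×(128−162) = 162 − 27.2 = 134.8 → 135
rgb(126, 112, 135) = #7E7087.

#7E7087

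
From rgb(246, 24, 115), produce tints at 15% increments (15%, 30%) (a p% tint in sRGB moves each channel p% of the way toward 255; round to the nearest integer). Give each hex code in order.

#F73B88, #F95D9D

15%: (246 + 1.35 = 247.35→247, 24 + 34.65 = 58.65→59, 115 + 21 = 136→136) → #F73B88
30%: (246 + 2.7 = 248.7→249, 24 + 69.3 = 93.3→93, 115 + 42 = 157→157) → #F95D9D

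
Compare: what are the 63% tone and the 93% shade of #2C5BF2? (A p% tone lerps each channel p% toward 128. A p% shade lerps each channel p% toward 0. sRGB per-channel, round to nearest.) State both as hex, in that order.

#6172AA, #030611

#2C5BF2 is rgb(44, 91, 242).
63% tone:
  R: 44 + 0.63×(128−44) = 44 + 52.92 = 96.92 → 97
  G: 91 + 23.31 = 114.31 → 114
  B: 242 + 0.63×(128−242) = 242 − 71.82 = 170.18 → 170
  → #6172AA
93% shade:
  R: 44 − 40.92 = 3.08 → 3
  G: 91 − 84.63 = 6.37 → 6
  B: 242 + 0.93×(0−242) = 242 − 225.06 = 16.94 → 17
  → #030611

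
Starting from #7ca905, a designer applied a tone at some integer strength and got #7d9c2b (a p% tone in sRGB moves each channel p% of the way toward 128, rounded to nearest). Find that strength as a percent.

#7ca905 is rgb(124, 169, 5); #7d9c2b is rgb(125, 156, 43).
On the B channel (widest range): 43 ≈ 5 + (p/100)(128 − 5), so p ≈ 100×(43 − 5)/(128 − 5) = 3800/123 = 30.89.
p = 31 reproduces all three channels after rounding.

31%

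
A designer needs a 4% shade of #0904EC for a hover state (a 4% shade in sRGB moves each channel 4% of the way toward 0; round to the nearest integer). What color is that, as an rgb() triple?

rgb(9, 4, 227)

#0904EC is rgb(9, 4, 236).
Per channel, c → c + 0.04(0 − c):
  R: 9 + 0.04×(0−9) = 9 − 0.36 = 8.64 → 9
  G: 4 − 0.16 = 3.84 → 4
  B: 236 − 9.44 = 226.56 → 227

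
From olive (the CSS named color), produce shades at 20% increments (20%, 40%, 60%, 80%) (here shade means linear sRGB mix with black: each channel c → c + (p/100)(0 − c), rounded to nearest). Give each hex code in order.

CSS olive is rgb(128, 128, 0).
20%: (128 − 25.6 = 102.4→102, 128 − 25.6 = 102.4→102, 0→0) → #666600
40%: (128 − 51.2 = 76.8→77, 128 − 51.2 = 76.8→77, 0→0) → #4d4d00
60%: (128 − 76.8 = 51.2→51, 128 − 76.8 = 51.2→51, 0→0) → #333300
80%: (128 − 102.4 = 25.6→26, 128 − 102.4 = 25.6→26, 0→0) → #1a1a00

#666600, #4d4d00, #333300, #1a1a00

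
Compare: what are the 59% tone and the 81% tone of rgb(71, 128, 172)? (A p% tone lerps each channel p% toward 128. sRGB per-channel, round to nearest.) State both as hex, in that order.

59% tone:
  R: 71 + 0.59×(128−71) = 71 + 33.63 = 104.63 → 105
  G: 128 + 0.59×(128−128) = 128 + 0 = 128 → 128
  B: 172 + 0.59×(128−172) = 172 − 25.96 = 146.04 → 146
  → #698092
81% tone:
  R: 71 + 46.17 = 117.17 → 117
  G: 128 + 0.81×(128−128) = 128 + 0 = 128 → 128
  B: 172 − 35.64 = 136.36 → 136
  → #758088

#698092, #758088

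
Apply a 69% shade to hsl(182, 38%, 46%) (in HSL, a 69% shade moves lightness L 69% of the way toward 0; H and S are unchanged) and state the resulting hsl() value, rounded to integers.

L moves 69% from 46 toward 0: 46 − 31.74 = 14.26 → 14.
H and S are unchanged.

hsl(182, 38%, 14%)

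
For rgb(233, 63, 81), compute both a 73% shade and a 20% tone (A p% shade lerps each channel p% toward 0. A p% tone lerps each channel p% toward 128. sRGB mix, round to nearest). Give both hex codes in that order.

73% shade:
  R: 233 + 0.73×(0−233) = 233 − 170.09 = 62.91 → 63
  G: 63 + 0.73×(0−63) = 63 − 45.99 = 17.01 → 17
  B: 81 − 59.13 = 21.87 → 22
  → #3F1116
20% tone:
  R: 233 − 21 = 212 → 212
  G: 63 + 0.2×(128−63) = 63 + 13 = 76 → 76
  B: 81 + 9.4 = 90.4 → 90
  → #D44C5A

#3F1116, #D44C5A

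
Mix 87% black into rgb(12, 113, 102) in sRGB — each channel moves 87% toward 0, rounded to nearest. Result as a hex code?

An 87% shade moves each channel 87% toward 0:
  R: 12 + 0.87×(0−12) = 12 − 10.44 = 1.56 → 2
  G: 113 + 0.87×(0−113) = 113 − 98.31 = 14.69 → 15
  B: 102 + 0.87×(0−102) = 102 − 88.74 = 13.26 → 13
rgb(2, 15, 13) = #020F0D.

#020F0D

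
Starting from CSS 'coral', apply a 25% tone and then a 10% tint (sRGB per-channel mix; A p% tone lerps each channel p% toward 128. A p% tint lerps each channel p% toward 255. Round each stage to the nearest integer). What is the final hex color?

#E28C6C

CSS coral is rgb(255, 127, 80).
A 25% tone moves each channel 25% toward 128:
  R: 255 − 31.75 = 223.25 → 223
  G: 127 + 0.25×(128−127) = 127 + 0.25 = 127.25 → 127
  B: 80 + 0.25×(128−80) = 80 + 12 = 92 → 92
After the tone: rgb(223, 127, 92) = #DF7F5C.
A 10% tint moves each channel 10% toward 255:
  R: 223 + 0.1×(255−223) = 223 + 3.2 = 226.2 → 226
  G: 127 + 0.1×(255−127) = 127 + 12.8 = 139.8 → 140
  B: 92 + 16.3 = 108.3 → 108
rgb(226, 140, 108) = #E28C6C.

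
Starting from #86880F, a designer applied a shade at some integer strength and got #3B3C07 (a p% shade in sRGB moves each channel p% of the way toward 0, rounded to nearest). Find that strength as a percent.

56%

#86880F is rgb(134, 136, 15); #3B3C07 is rgb(59, 60, 7).
On the G channel (widest range): 60 ≈ 136 + (p/100)(0 − 136), so p ≈ 100×(60 − 136)/(0 − 136) = -7600/-136 = 55.88.
p = 56 reproduces all three channels after rounding.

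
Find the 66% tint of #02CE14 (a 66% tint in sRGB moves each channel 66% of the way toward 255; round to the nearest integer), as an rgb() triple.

rgb(169, 238, 175)

#02CE14 is rgb(2, 206, 20).
Lerp each channel 66% toward 255:
  R: 2 + 0.66×(255−2) = 2 + 166.98 = 168.98 → 169
  G: 206 + 0.66×(255−206) = 206 + 32.34 = 238.34 → 238
  B: 20 + 155.1 = 175.1 → 175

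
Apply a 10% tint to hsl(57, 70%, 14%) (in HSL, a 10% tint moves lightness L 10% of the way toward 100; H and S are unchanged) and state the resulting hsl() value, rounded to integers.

L moves 10% from 14 toward 100: 14 + 8.6 = 22.6 → 23.
H and S are unchanged.

hsl(57, 70%, 23%)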